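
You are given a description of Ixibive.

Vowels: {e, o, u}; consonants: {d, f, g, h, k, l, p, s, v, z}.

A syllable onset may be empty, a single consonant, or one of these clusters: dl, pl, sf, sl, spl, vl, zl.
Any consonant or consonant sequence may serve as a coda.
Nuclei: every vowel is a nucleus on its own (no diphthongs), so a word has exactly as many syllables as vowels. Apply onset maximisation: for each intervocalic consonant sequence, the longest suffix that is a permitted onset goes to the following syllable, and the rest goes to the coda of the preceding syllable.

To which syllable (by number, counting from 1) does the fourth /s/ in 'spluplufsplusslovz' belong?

The vowels are u, u, u, o — 4 nuclei, so 4 syllables.
Between /u/ (V1) and /u/ (V2): /pl/ — entire cluster is a permitted onset → onset /pl/, coda ∅.
Between /u/ (V2) and /u/ (V3): /fspl/; trying suffixes from longest down, /spl/ is the first permitted one, so coda /f/ | onset /spl/.
Between /u/ (V3) and /o/ (V4): /ssl/ — longest licit onset from the right is /sl/, leaving /s/ as coda.
Syllabification: splu.pluf.splus.slovz.
The fourth /s/ is in the onset of syllable 4 (/slovz/).

4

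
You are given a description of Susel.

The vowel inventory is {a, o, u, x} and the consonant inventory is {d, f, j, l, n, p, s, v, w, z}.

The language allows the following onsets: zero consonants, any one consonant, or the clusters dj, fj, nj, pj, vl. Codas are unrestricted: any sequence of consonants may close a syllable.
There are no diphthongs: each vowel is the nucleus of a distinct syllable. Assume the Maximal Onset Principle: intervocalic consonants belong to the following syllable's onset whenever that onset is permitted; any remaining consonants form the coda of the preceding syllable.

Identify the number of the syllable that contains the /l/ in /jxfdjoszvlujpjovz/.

3

The vowels are x, o, u, o — 4 nuclei, so 4 syllables.
V1 /x/ – V2 /o/: /fdj/ — longest licit onset from the right is /dj/, leaving /f/ as coda.
V2 /o/ – V3 /u/: /szvl/ splits as /sz/ + /vl/ (/vl/ is the longest suffix that is a licit onset).
V3 /u/ – V4 /o/: /jpj/ — longest licit onset from the right is /pj/, leaving /j/ as coda.
Putting it together: jxf.djosz.vluj.pjovz.
The /l/ is in the onset of syllable 3 (/vluj/).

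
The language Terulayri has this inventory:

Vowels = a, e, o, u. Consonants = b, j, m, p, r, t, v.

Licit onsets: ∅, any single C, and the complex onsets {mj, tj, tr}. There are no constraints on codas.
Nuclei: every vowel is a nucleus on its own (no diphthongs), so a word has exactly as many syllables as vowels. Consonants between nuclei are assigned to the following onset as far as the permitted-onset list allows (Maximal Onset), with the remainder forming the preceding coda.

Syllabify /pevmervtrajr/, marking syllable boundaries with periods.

pev.merv.trajr

Nuclei (vowels): e, e, a → 3 syllables.
/e…e/ gap (V1→V2): cluster /vm/ — the longest permitted-onset suffix is /m/; onset = /m/, preceding coda = /v/.
/e…a/ gap (V2→V3): /rvtr/ — longest licit onset from the right is /tr/, leaving /rv/ as coda.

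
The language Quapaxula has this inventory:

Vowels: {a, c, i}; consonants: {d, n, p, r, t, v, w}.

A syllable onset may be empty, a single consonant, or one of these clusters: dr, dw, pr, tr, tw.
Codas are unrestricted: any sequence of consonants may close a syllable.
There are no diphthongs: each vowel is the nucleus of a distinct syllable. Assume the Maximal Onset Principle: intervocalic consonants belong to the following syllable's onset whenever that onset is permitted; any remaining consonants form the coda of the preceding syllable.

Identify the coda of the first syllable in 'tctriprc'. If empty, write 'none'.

none

Vowels present: c, i, c; each is a nucleus, giving 3 syllables.
Between /c/ (V1) and /i/ (V2): /tr/ — entire cluster is a permitted onset → onset /tr/, coda ∅.
Between /i/ (V2) and /c/ (V3): /pr/ — entire cluster is a permitted onset → onset /pr/, coda ∅.
Result: tc.tri.prc.
Syllable 1 is /tc/: onset /t/, nucleus /c/, coda ∅.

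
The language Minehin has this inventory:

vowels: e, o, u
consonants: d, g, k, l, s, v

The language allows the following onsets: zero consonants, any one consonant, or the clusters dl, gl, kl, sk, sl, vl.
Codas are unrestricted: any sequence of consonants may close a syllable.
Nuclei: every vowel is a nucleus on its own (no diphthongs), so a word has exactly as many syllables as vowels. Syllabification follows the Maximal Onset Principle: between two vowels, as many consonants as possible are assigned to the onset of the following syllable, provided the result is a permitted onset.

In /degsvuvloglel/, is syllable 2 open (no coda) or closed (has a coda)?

Vowels present: e, u, o, e; each is a nucleus, giving 4 syllables.
Between /e/ (V1) and /u/ (V2): cluster /gsv/ — the longest permitted-onset suffix is /v/; onset = /v/, preceding coda = /gs/.
Between /u/ (V2) and /o/ (V3): /vl/ is a licit onset in full, so it all attaches to the next syllable.
Between /o/ (V3) and /e/ (V4): cluster /gl/ — /gl/ is itself a permitted onset, so the whole cluster goes right; preceding coda = ∅.
Result: degs.vu.vlo.glel.
Syllable 2 is /vu/; it ends in its nucleus with no coda, so it is open.

open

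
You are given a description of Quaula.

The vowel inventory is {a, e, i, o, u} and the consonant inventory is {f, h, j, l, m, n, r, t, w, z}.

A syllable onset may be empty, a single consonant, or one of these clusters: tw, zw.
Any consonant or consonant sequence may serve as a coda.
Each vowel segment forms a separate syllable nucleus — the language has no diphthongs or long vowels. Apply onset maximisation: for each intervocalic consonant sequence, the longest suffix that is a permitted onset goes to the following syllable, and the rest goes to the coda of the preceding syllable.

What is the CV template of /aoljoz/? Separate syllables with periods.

V.VC.CVC

Nuclei (vowels): a, o, o → 3 syllables.
Between /a/ (V1) and /o/ (V2): nothing intervenes; syllable break is V.V.
Between /o/ (V2) and /o/ (V3): cluster /lj/ — the longest permitted-onset suffix is /j/; onset = /j/, preceding coda = /l/.
Syllabification: a.ol.joz.
Mapping each syllable to C/V: /a/ → V, /ol/ → VC, /joz/ → CVC.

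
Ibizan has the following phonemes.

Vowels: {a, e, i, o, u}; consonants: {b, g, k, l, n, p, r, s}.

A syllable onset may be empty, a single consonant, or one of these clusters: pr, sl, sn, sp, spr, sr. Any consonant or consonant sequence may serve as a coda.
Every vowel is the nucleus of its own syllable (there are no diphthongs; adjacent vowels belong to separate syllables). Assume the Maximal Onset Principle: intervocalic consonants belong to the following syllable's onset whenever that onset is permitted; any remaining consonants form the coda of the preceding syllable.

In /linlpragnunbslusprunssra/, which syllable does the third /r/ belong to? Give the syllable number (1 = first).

6

Vowels present: i, a, u, u, u, a; each is a nucleus, giving 6 syllables.
σ1/σ2 boundary: /nlpr/ splits as /nl/ + /pr/ (/pr/ is the longest suffix that is a licit onset).
σ2/σ3 boundary: /gn/ — longest licit onset from the right is /n/, leaving /g/ as coda.
σ3/σ4 boundary: /nbsl/ splits as /nb/ + /sl/ (/sl/ is the longest suffix that is a licit onset).
σ4/σ5 boundary: cluster /spr/ — /spr/ is itself a permitted onset, so the whole cluster goes right; preceding coda = ∅.
σ5/σ6 boundary: cluster /nssr/ — the longest permitted-onset suffix is /sr/; onset = /sr/, preceding coda = /ns/.
Result: linl.prag.nunb.slu.spruns.sra.
The third /r/ is in the onset of syllable 6 (/sra/).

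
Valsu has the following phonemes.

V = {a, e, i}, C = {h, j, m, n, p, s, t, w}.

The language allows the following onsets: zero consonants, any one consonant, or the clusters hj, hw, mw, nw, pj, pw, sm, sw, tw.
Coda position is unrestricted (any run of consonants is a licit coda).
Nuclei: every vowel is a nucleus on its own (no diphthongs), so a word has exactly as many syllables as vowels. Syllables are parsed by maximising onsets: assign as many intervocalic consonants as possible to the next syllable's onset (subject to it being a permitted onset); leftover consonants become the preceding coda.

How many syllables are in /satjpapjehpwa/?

Vowels present: a, a, e, a; each is a nucleus, giving 4 syllables.

4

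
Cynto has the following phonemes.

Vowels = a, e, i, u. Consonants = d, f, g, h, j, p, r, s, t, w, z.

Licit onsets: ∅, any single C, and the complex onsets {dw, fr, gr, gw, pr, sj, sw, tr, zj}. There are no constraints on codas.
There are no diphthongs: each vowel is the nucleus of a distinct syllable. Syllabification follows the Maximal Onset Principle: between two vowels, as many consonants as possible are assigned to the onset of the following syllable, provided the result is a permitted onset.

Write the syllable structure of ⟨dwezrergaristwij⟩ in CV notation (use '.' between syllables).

Nuclei (vowels): e, e, a, i, i → 5 syllables.
/e…e/ gap (V1→V2): cluster /zr/ — the longest permitted-onset suffix is /r/; onset = /r/, preceding coda = /z/.
/e…a/ gap (V2→V3): /rg/ — longest licit onset from the right is /g/, leaving /r/ as coda.
/a…i/ gap (V3→V4): just /r/ — single C goes to the following onset.
/i…i/ gap (V4→V5): /stw/ splits as /st/ + /w/ (/w/ is the longest suffix that is a licit onset).
Syllabification: dwez.rer.ga.rist.wij.
Mapping each syllable to C/V: /dwez/ → CCVC, /rer/ → CVC, /ga/ → CV, /rist/ → CVCC, /wij/ → CVC.

CCVC.CVC.CV.CVCC.CVC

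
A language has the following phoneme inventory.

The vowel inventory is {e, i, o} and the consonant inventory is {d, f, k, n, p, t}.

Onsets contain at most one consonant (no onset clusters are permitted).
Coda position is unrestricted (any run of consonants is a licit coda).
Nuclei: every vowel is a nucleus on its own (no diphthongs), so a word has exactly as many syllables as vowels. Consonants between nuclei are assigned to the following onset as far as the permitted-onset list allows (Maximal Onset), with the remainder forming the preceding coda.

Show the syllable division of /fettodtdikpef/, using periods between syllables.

The vowels are e, o, i, e — 4 nuclei, so 4 syllables.
/e…o/ gap (V1→V2): cluster /tt/ — the longest permitted-onset suffix is /t/; onset = /t/, preceding coda = /t/.
/o…i/ gap (V2→V3): /dtd/; trying suffixes from longest down, /d/ is the first permitted one, so coda /dt/ | onset /d/.
/i…e/ gap (V3→V4): /kp/ splits as /k/ + /p/ (/p/ is the longest suffix that is a licit onset).

fet.todt.dik.pef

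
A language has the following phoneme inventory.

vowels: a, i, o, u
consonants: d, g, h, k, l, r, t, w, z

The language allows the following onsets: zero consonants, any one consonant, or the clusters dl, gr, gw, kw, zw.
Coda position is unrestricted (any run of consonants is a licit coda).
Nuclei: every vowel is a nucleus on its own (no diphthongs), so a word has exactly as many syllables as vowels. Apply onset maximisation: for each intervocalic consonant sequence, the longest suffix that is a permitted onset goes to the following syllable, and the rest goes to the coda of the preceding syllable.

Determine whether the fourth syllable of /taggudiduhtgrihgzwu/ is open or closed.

Vowels present: a, u, i, u, i, u; each is a nucleus, giving 6 syllables.
V1 /a/ – V2 /u/: /gg/ — longest licit onset from the right is /g/, leaving /g/ as coda.
V2 /u/ – V3 /i/: just /d/ — single C goes to the following onset.
V3 /i/ – V4 /u/: just /d/ — single C goes to the following onset.
V4 /u/ – V5 /i/: /htgr/ — longest licit onset from the right is /gr/, leaving /ht/ as coda.
V5 /i/ – V6 /u/: /hgzw/ — longest licit onset from the right is /zw/, leaving /hg/ as coda.
Putting it together: tag.gu.di.duht.grihg.zwu.
Syllable 4 is /duht/ with coda /ht/, so it is closed.

closed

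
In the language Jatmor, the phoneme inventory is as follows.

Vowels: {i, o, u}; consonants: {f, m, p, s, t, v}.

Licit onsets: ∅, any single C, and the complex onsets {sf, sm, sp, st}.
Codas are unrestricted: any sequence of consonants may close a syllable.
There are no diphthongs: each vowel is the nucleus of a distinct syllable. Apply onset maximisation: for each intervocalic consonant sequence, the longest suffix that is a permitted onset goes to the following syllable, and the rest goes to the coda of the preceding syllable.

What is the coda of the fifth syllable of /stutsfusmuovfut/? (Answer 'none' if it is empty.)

Vowels present: u, u, u, o, u; each is a nucleus, giving 5 syllables.
σ1/σ2 boundary: /tsf/; trying suffixes from longest down, /sf/ is the first permitted one, so coda /t/ | onset /sf/.
σ2/σ3 boundary: /sm/ is a licit onset in full, so it all attaches to the next syllable.
σ3/σ4 boundary: no consonants, so the boundary falls immediately after /u/.
σ4/σ5 boundary: cluster /vf/ — the longest permitted-onset suffix is /f/; onset = /f/, preceding coda = /v/.
So the parse is stut.sfu.smu.ov.fut.
Syllable 5 is /fut/: onset /f/, nucleus /u/, coda /t/.

t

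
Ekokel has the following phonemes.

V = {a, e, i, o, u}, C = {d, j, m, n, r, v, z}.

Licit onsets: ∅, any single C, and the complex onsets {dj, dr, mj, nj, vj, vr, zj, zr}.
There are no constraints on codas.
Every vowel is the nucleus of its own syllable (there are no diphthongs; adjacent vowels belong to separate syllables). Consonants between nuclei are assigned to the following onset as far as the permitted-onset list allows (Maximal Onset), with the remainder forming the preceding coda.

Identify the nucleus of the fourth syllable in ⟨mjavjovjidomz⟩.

o

The vowels are a, o, i, o — 4 nuclei, so 4 syllables.
The fourth nucleus (vowel 4 from the left) is /o/.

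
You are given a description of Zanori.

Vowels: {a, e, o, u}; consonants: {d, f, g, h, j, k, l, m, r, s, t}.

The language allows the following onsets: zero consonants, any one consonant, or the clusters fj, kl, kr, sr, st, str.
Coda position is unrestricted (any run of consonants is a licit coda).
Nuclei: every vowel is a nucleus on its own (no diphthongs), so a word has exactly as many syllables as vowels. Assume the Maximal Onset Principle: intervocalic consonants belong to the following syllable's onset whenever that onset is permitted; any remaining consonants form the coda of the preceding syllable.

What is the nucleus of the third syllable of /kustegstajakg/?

Vowels present: u, e, a, a; each is a nucleus, giving 4 syllables.
The third nucleus (vowel 3 from the left) is /a/.

a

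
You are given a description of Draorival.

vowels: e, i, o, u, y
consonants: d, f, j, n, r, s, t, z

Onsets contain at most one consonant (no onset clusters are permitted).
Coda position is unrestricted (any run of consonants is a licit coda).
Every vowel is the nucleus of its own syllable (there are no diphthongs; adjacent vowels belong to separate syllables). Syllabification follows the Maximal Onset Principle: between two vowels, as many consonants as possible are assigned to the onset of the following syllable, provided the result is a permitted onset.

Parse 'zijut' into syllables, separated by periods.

zi.jut

Vowels present: i, u; each is a nucleus, giving 2 syllables.
V1 /i/ – V2 /u/: just /j/ — single C goes to the following onset.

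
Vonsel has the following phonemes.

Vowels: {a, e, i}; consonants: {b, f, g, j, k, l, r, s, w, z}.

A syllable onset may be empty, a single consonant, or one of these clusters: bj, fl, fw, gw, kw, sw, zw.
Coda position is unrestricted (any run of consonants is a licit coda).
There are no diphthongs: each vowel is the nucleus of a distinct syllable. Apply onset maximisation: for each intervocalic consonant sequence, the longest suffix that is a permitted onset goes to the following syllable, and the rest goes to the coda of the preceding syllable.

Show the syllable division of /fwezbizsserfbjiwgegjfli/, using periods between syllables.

Nuclei (vowels): e, i, e, i, e, i → 6 syllables.
V1 /e/ – V2 /i/: /zb/; trying suffixes from longest down, /b/ is the first permitted one, so coda /z/ | onset /b/.
V2 /i/ – V3 /e/: cluster /zss/ — the longest permitted-onset suffix is /s/; onset = /s/, preceding coda = /zs/.
V3 /e/ – V4 /i/: /rfbj/ — longest licit onset from the right is /bj/, leaving /rf/ as coda.
V4 /i/ – V5 /e/: /wg/ — longest licit onset from the right is /g/, leaving /w/ as coda.
V5 /e/ – V6 /i/: cluster /gjfl/ — the longest permitted-onset suffix is /fl/; onset = /fl/, preceding coda = /gj/.

fwez.bizs.serf.bjiw.gegj.fli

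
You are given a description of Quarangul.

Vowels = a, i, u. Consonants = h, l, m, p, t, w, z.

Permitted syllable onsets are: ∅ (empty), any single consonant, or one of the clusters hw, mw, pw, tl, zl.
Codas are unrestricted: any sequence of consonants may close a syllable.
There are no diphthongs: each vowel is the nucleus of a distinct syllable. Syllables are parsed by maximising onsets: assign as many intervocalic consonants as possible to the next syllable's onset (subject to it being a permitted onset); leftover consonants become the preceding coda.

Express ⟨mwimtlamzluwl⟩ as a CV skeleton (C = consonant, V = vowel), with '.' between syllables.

CCVC.CCVC.CCVCC

The vowels are i, a, u — 3 nuclei, so 3 syllables.
/i…a/ gap (V1→V2): /mtl/ — longest licit onset from the right is /tl/, leaving /m/ as coda.
/a…u/ gap (V2→V3): /mzl/ — longest licit onset from the right is /zl/, leaving /m/ as coda.
Syllabification: mwim.tlam.zluwl.
Mapping each syllable to C/V: /mwim/ → CCVC, /tlam/ → CCVC, /zluwl/ → CCVCC.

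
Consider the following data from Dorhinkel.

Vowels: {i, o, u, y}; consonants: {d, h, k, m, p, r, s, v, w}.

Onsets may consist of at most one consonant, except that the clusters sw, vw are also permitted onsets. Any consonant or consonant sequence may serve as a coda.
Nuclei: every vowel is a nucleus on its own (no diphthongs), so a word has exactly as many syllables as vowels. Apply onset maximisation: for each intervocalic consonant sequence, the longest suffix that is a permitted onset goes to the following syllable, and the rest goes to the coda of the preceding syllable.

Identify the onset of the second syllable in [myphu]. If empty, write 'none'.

Nuclei (vowels): y, u → 2 syllables.
σ1/σ2 boundary: /ph/; trying suffixes from longest down, /h/ is the first permitted one, so coda /p/ | onset /h/.
Putting it together: myp.hu.
Syllable 2 is /hu/: onset /h/, nucleus /u/, coda ∅.

h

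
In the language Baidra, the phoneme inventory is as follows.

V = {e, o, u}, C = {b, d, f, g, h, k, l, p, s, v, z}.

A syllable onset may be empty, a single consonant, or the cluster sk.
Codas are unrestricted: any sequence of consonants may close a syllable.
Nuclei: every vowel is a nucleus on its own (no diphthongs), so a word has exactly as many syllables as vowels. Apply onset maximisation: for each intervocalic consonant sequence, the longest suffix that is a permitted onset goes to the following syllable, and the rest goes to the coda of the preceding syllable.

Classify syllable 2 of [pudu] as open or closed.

open

Vowels present: u, u; each is a nucleus, giving 2 syllables.
V1 /u/ – V2 /u/: just /d/ — single C goes to the following onset.
Result: pu.du.
Syllable 2 is /du/; it ends in its nucleus with no coda, so it is open.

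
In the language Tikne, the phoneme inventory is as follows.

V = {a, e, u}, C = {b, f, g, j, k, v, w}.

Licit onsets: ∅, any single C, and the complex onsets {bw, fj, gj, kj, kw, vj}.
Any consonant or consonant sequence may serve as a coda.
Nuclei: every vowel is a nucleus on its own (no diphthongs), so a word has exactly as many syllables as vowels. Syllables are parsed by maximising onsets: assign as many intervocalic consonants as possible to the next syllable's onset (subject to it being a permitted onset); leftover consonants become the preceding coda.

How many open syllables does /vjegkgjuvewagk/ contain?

2

Vowels present: e, u, e, a; each is a nucleus, giving 4 syllables.
/e…u/ gap (V1→V2): /gkgj/ — longest licit onset from the right is /gj/, leaving /gk/ as coda.
/u…e/ gap (V2→V3): /v/ → onset of the next syllable (single consonants are always licit onsets).
/e…a/ gap (V3→V4): just /w/ — single C goes to the following onset.
Result: vjegk.gju.ve.wagk.
Classifying each syllable: /vjegk/ (closed), /gju/ (open), /ve/ (open), /wagk/ (closed).
Open syllables: 2.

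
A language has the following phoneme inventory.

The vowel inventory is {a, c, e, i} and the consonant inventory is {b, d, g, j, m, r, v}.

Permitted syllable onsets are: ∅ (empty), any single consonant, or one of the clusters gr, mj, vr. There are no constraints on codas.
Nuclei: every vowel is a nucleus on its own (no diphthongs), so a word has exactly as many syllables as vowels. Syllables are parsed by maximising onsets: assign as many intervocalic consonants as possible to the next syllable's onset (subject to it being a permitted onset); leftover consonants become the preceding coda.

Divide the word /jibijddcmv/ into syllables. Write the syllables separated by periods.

Vowels present: i, i, c; each is a nucleus, giving 3 syllables.
σ1/σ2 boundary: just /b/ — single C goes to the following onset.
σ2/σ3 boundary: /jdd/; trying suffixes from longest down, /d/ is the first permitted one, so coda /jd/ | onset /d/.

ji.bijd.dcmv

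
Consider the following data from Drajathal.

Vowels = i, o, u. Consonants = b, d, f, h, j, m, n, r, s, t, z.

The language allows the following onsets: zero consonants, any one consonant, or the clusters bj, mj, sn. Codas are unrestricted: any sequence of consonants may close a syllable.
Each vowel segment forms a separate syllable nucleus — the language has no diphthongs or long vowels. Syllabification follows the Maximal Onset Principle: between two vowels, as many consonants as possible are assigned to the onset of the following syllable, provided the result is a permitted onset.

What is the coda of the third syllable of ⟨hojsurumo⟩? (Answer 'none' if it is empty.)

none

Vowels present: o, u, u, o; each is a nucleus, giving 4 syllables.
V1 /o/ – V2 /u/: /js/ — longest licit onset from the right is /s/, leaving /j/ as coda.
V2 /u/ – V3 /u/: /r/ is a single consonant, so it becomes the next onset.
V3 /u/ – V4 /o/: just /m/ — single C goes to the following onset.
Syllabification: hoj.su.ru.mo.
Syllable 3 is /ru/: onset /r/, nucleus /u/, coda ∅.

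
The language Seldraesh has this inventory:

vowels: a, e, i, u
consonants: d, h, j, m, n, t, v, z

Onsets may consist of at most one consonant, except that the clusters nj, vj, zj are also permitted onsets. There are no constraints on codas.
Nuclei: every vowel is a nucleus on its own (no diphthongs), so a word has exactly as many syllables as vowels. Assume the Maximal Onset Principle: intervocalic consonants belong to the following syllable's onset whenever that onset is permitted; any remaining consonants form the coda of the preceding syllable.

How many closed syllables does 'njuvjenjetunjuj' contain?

Vowels present: u, e, e, u, u; each is a nucleus, giving 5 syllables.
/u…e/ gap (V1→V2): /vj/ is a licit onset in full, so it all attaches to the next syllable.
/e…e/ gap (V2→V3): /nj/ is a licit onset in full, so it all attaches to the next syllable.
/e…u/ gap (V3→V4): just /t/ — single C goes to the following onset.
/u…u/ gap (V4→V5): /nj/ — entire cluster is a permitted onset → onset /nj/, coda ∅.
Result: nju.vje.nje.tu.njuj.
Classifying each syllable: /nju/ (open), /vje/ (open), /nje/ (open), /tu/ (open), /njuj/ (closed).
Closed syllables: 1.

1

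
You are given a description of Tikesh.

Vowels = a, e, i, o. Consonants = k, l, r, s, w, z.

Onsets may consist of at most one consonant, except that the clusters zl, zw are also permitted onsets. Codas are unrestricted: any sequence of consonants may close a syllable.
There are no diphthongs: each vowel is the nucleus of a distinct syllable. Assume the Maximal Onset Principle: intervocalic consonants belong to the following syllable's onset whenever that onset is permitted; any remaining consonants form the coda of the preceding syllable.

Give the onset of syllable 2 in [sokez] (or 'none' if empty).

k

Nuclei (vowels): o, e → 2 syllables.
V1 /o/ – V2 /e/: /k/ → onset of the next syllable (single consonants are always licit onsets).
Syllabification: so.kez.
Syllable 2 is /kez/: onset /k/, nucleus /e/, coda /z/.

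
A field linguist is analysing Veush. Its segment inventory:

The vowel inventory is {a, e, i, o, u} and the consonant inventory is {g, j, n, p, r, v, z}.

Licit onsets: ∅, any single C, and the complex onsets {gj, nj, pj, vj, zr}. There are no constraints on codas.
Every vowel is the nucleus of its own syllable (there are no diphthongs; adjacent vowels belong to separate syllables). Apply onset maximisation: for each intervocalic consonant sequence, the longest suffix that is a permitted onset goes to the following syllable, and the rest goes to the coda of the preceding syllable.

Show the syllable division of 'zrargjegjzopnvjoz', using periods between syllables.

Vowels present: a, e, o, o; each is a nucleus, giving 4 syllables.
Between /a/ (V1) and /e/ (V2): /rgj/; trying suffixes from longest down, /gj/ is the first permitted one, so coda /r/ | onset /gj/.
Between /e/ (V2) and /o/ (V3): cluster /gjz/ — the longest permitted-onset suffix is /z/; onset = /z/, preceding coda = /gj/.
Between /o/ (V3) and /o/ (V4): cluster /pnvj/ — the longest permitted-onset suffix is /vj/; onset = /vj/, preceding coda = /pn/.

zrar.gjegj.zopn.vjoz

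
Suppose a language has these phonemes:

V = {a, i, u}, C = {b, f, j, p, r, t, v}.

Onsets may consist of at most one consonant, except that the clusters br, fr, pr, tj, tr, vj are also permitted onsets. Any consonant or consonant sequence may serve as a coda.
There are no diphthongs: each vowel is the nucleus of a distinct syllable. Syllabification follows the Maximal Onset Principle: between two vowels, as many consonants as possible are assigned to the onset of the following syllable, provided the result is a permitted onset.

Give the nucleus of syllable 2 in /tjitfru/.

u

Vowels present: i, u; each is a nucleus, giving 2 syllables.
The second nucleus (vowel 2 from the left) is /u/.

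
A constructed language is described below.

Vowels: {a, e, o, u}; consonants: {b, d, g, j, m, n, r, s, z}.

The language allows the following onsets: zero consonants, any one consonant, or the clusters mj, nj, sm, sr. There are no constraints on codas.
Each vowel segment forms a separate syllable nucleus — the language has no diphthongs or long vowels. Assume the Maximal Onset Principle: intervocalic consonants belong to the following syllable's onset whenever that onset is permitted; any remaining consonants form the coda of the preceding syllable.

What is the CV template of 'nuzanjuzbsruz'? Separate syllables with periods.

CV.CV.CCVCC.CCVC

Nuclei (vowels): u, a, u, u → 4 syllables.
σ1/σ2 boundary: just /z/ — single C goes to the following onset.
σ2/σ3 boundary: /nj/ — entire cluster is a permitted onset → onset /nj/, coda ∅.
σ3/σ4 boundary: /zbsr/ — longest licit onset from the right is /sr/, leaving /zb/ as coda.
Syllabification: nu.za.njuzb.sruz.
Mapping each syllable to C/V: /nu/ → CV, /za/ → CV, /njuzb/ → CCVCC, /sruz/ → CCVC.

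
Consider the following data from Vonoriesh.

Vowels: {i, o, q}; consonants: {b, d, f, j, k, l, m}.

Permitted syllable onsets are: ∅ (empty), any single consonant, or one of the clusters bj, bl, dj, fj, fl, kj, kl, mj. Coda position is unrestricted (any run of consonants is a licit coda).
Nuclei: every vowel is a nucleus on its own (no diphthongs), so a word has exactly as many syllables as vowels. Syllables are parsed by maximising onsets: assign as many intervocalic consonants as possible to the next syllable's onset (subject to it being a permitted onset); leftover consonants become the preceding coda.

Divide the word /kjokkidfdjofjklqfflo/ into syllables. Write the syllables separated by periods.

Nuclei (vowels): o, i, o, q, o → 5 syllables.
V1 /o/ – V2 /i/: cluster /kk/ — the longest permitted-onset suffix is /k/; onset = /k/, preceding coda = /k/.
V2 /i/ – V3 /o/: /dfdj/ — longest licit onset from the right is /dj/, leaving /df/ as coda.
V3 /o/ – V4 /q/: cluster /fjkl/ — the longest permitted-onset suffix is /kl/; onset = /kl/, preceding coda = /fj/.
V4 /q/ – V5 /o/: /ffl/ splits as /f/ + /fl/ (/fl/ is the longest suffix that is a licit onset).

kjok.kidf.djofj.klqf.flo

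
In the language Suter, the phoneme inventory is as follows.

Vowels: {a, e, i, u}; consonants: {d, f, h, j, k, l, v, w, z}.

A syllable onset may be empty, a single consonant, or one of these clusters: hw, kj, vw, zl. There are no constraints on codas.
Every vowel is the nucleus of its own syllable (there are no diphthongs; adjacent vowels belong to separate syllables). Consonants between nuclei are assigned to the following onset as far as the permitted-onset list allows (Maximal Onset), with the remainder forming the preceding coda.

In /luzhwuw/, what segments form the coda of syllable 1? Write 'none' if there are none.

z

The vowels are u, u — 2 nuclei, so 2 syllables.
Between /u/ (V1) and /u/ (V2): /zhw/ — longest licit onset from the right is /hw/, leaving /z/ as coda.
Result: luz.hwuw.
Syllable 1 is /luz/: onset /l/, nucleus /u/, coda /z/.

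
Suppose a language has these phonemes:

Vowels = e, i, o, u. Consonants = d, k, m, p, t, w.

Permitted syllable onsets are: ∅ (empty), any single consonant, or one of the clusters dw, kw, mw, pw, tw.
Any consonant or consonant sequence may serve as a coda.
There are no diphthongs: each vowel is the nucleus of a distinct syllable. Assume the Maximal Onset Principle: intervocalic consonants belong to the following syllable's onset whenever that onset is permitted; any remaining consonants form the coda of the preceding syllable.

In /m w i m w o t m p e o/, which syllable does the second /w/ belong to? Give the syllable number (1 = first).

2

Nuclei (vowels): i, o, e, o → 4 syllables.
σ1/σ2 boundary: cluster /mw/ — /mw/ is itself a permitted onset, so the whole cluster goes right; preceding coda = ∅.
σ2/σ3 boundary: /tmp/ — longest licit onset from the right is /p/, leaving /tm/ as coda.
σ3/σ4 boundary: no consonants, so the boundary falls immediately after /e/.
Result: mwi.mwotm.pe.o.
The second /w/ is in the onset of syllable 2 (/mwotm/).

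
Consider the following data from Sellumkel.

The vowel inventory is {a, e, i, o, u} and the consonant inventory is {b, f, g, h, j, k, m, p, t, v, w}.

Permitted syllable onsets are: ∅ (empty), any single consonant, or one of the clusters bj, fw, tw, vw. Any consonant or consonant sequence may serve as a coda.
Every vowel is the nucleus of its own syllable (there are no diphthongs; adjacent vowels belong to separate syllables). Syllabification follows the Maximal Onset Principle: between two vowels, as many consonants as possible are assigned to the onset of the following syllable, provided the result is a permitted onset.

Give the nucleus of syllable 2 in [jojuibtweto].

Vowels present: o, u, i, e, o; each is a nucleus, giving 5 syllables.
The second nucleus (vowel 2 from the left) is /u/.

u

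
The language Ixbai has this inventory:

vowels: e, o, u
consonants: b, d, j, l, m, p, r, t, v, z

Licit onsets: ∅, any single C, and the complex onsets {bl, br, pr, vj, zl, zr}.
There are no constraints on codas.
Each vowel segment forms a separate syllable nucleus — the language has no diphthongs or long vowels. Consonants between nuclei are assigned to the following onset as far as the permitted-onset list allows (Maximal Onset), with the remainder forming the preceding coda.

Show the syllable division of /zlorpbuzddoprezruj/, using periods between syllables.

Nuclei (vowels): o, u, o, e, u → 5 syllables.
Between /o/ (V1) and /u/ (V2): /rpb/ — longest licit onset from the right is /b/, leaving /rp/ as coda.
Between /u/ (V2) and /o/ (V3): cluster /zdd/ — the longest permitted-onset suffix is /d/; onset = /d/, preceding coda = /zd/.
Between /o/ (V3) and /e/ (V4): /pr/ is a licit onset in full, so it all attaches to the next syllable.
Between /e/ (V4) and /u/ (V5): /zr/ is a licit onset in full, so it all attaches to the next syllable.

zlorp.buzd.do.pre.zruj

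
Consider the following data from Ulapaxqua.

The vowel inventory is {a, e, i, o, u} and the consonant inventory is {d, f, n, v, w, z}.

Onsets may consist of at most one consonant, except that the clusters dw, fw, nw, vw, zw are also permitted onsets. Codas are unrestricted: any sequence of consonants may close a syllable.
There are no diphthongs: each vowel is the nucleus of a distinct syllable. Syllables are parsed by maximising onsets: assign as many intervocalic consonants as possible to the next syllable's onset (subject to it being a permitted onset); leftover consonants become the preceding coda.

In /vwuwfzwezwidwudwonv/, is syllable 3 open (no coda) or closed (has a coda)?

Nuclei (vowels): u, e, i, u, o → 5 syllables.
/u…e/ gap (V1→V2): cluster /wfzw/ — the longest permitted-onset suffix is /zw/; onset = /zw/, preceding coda = /wf/.
/e…i/ gap (V2→V3): cluster /zw/ — /zw/ is itself a permitted onset, so the whole cluster goes right; preceding coda = ∅.
/i…u/ gap (V3→V4): /dw/ is a licit onset in full, so it all attaches to the next syllable.
/u…o/ gap (V4→V5): /dw/ — entire cluster is a permitted onset → onset /dw/, coda ∅.
Putting it together: vwuwf.zwe.zwi.dwu.dwonv.
Syllable 3 is /zwi/; it ends in its nucleus with no coda, so it is open.

open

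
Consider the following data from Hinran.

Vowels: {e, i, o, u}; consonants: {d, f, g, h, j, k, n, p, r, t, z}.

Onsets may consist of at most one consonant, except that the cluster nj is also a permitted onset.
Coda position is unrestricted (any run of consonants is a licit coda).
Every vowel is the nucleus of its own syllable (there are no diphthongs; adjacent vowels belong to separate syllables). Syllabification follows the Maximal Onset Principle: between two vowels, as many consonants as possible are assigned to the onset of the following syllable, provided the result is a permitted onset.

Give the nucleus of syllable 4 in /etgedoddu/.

u

Nuclei (vowels): e, e, o, u → 4 syllables.
The fourth nucleus (vowel 4 from the left) is /u/.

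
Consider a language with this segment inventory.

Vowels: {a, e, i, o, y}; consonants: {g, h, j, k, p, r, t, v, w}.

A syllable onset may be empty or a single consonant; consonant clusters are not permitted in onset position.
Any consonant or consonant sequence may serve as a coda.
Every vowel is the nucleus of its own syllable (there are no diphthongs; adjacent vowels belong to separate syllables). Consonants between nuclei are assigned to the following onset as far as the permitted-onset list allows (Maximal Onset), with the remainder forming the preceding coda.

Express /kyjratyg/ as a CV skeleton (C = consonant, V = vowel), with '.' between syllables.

CVC.CV.CVC

Vowels present: y, a, y; each is a nucleus, giving 3 syllables.
V1 /y/ – V2 /a/: /jr/ — longest licit onset from the right is /r/, leaving /j/ as coda.
V2 /a/ – V3 /y/: just /t/ — single C goes to the following onset.
So the parse is kyj.ra.tyg.
Mapping each syllable to C/V: /kyj/ → CVC, /ra/ → CV, /tyg/ → CVC.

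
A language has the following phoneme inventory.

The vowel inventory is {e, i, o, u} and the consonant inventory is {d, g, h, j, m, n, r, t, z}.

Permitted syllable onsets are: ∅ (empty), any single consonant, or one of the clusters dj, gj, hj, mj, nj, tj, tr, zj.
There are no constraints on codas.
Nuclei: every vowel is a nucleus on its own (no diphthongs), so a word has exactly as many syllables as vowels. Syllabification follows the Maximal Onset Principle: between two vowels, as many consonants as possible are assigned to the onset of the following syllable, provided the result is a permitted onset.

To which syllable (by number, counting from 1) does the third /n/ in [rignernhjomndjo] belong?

The vowels are i, e, o, o — 4 nuclei, so 4 syllables.
Between /i/ (V1) and /e/ (V2): /gn/ splits as /g/ + /n/ (/n/ is the longest suffix that is a licit onset).
Between /e/ (V2) and /o/ (V3): /rnhj/ — longest licit onset from the right is /hj/, leaving /rn/ as coda.
Between /o/ (V3) and /o/ (V4): /mndj/ splits as /mn/ + /dj/ (/dj/ is the longest suffix that is a licit onset).
Result: rig.nern.hjomn.djo.
The third /n/ is in the coda of syllable 3 (/hjomn/).

3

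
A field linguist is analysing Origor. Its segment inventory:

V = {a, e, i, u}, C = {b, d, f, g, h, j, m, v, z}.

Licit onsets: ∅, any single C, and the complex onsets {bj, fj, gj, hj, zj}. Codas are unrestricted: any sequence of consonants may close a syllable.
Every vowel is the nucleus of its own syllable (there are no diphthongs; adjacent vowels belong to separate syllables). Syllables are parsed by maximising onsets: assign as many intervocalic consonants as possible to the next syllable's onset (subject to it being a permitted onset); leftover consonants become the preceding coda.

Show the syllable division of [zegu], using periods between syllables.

Nuclei (vowels): e, u → 2 syllables.
σ1/σ2 boundary: /g/ is a single consonant, so it becomes the next onset.

ze.gu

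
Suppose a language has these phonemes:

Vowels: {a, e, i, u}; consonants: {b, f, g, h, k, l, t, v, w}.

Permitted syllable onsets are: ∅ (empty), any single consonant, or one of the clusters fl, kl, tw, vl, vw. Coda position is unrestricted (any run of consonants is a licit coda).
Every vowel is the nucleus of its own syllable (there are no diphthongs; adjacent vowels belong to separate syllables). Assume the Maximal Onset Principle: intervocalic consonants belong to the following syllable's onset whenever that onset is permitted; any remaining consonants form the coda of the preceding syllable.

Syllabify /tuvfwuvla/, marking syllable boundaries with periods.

tuvf.wu.vla

Nuclei (vowels): u, u, a → 3 syllables.
V1 /u/ – V2 /u/: /vfw/ splits as /vf/ + /w/ (/w/ is the longest suffix that is a licit onset).
V2 /u/ – V3 /a/: /vl/ — entire cluster is a permitted onset → onset /vl/, coda ∅.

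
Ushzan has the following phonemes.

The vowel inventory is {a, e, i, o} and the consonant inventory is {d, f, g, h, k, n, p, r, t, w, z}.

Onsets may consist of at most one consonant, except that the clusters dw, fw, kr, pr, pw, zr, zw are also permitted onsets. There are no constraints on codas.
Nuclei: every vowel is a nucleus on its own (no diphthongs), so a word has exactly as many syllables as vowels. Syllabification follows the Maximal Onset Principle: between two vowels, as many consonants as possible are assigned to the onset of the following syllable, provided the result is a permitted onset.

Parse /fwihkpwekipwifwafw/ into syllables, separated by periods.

fwihk.pwe.ki.pwi.fwafw

Nuclei (vowels): i, e, i, i, a → 5 syllables.
V1 /i/ – V2 /e/: /hkpw/ — longest licit onset from the right is /pw/, leaving /hk/ as coda.
V2 /e/ – V3 /i/: /k/ is a single consonant, so it becomes the next onset.
V3 /i/ – V4 /i/: /pw/ — entire cluster is a permitted onset → onset /pw/, coda ∅.
V4 /i/ – V5 /a/: /fw/ is a licit onset in full, so it all attaches to the next syllable.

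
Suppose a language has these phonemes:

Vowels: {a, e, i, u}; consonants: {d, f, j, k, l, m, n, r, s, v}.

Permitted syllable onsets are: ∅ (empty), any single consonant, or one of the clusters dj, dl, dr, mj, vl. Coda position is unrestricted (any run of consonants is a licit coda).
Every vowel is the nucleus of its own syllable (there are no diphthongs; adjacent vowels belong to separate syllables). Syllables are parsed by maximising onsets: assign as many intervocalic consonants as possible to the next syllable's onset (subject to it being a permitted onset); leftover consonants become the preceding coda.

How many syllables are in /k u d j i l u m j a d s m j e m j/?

5

The vowels are u, i, u, a, e — 5 nuclei, so 5 syllables.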